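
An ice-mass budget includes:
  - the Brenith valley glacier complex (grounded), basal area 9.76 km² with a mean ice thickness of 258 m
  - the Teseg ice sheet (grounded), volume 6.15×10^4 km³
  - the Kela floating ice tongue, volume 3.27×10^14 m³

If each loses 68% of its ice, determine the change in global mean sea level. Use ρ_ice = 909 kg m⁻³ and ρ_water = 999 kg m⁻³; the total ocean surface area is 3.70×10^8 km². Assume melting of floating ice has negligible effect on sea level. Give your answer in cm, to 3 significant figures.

≈ 10.3 cm

Brenith: ice volume = 9.76 km² × 258 m = 2.518 km³; 0.68 × 2.518 × (909/999) = 1.558 km³ of water.
Teseg: 0.68 × 6.15×10^4 km³ × (909/999) = 3.805×10^4 km³ of water.
The Kela floating ice tongue is floating and already displaces its own weight of water, so its melt adds essentially nothing to sea level.
Total added water ≈ 3.805×10^13 m³ over 3.70×10^14 m² → Δh = 0.103 m = 10.3 cm.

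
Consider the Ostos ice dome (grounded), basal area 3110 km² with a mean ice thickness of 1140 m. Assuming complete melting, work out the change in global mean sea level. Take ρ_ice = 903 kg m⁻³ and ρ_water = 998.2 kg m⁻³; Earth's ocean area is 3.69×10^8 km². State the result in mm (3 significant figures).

≈ 8.69 mm

Ostos: ice volume = 3110 km² × 1140 m = 3545 km³; 3545 × (903/998.2) = 3207 km³ of water.
Spread over 3.69×10^14 m² of ocean, Δh = 3.207×10^12 / 3.69×10^14 = 8.69×10^-3 m = 8.69 mm.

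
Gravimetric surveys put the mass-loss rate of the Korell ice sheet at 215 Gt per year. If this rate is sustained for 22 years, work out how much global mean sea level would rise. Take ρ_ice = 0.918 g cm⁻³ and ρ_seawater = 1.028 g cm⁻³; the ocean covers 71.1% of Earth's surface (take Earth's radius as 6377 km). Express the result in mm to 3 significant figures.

Total mass lost = 215 Gt/yr × 22 yr = 4730 Gt = 4.730×10^15 kg.
ρ_w = 1.028 g cm⁻³ = 1028 kg m⁻³, so water volume = 4.730×10^15 / 1028 = 4.601×10^12 m³.
Δh = 4.601×10^12 / 3.63×10^14 = 0.0127 m = 12.7 mm.

≈ 12.7 mm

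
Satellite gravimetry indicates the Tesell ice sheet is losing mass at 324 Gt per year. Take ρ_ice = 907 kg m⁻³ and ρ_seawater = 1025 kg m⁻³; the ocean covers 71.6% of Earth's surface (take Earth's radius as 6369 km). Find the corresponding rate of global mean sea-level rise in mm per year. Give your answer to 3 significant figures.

≈ 0.866 mm/yr

ρ_w = 1025 kg m⁻³. Annual water volume added = 324 Gt / ρ_w = 3.240×10^14 kg / 1025 kg m⁻³ = 3.161×10^11 m³.
Δh per year = 3.161×10^11 / 3.65×10^14 = 8.66×10^-4 m = 0.866 mm.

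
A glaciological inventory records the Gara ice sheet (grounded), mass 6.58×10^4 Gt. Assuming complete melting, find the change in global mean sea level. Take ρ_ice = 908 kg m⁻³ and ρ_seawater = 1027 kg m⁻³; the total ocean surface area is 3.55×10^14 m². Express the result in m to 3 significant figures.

≈ 0.180 m

Gara: 6.58×10^4 Gt = 6.580×10^16 kg; dividing by ρ_w = 1027 kg m⁻³ gives 6.407×10^13 m³ of water.
Spread over 3.55×10^14 m² of ocean, Δh = 6.407×10^13 / 3.55×10^14 = 0.180 m.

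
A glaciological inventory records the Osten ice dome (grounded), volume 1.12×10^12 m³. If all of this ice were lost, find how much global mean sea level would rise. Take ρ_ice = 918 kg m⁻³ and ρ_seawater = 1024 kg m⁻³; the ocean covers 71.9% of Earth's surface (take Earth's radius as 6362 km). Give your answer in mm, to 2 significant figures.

≈ 2.7 mm

Osten: 1.12×10^12 m³ × (918/1024) = 1.004×10^12 m³ of water.
Spread over 3.66×10^14 m² of ocean, Δh = 1.004×10^12 / 3.66×10^14 = 2.75×10^-3 m = 2.7 mm.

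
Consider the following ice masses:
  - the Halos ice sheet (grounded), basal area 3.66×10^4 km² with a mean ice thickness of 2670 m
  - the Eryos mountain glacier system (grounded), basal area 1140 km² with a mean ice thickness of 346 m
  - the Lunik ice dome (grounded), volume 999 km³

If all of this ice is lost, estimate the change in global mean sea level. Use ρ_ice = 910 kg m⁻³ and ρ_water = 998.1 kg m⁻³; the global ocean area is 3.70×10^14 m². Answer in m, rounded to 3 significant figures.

Halos: ice volume = 3.66×10^4 km² × 2670 m = 9.772×10^4 km³; 9.772×10^4 × (910/998.1) = 8.910×10^4 km³ of water.
Eryos: ice volume = 1140 km² × 346 m = 394.4 km³; 394.4 × (910/998.1) = 359.6 km³ of water.
Lunik: 999 km³ × (910/998.1) = 910.8 km³ of water.
Total added water ≈ 9.037×10^13 m³ over 3.70×10^14 m² → Δh = 0.244 m.

≈ 0.244 m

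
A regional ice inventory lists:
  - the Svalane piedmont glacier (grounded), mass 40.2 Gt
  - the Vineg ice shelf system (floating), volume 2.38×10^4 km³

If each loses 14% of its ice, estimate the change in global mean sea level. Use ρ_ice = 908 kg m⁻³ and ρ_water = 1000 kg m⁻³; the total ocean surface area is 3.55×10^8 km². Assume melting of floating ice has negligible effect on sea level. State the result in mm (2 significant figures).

≈ 0.016 mm

Svalane: 0.14 × 40.2 Gt = 5.628×10^12 kg; dividing by ρ_w = 1000 kg m⁻³ gives 5.628×10^9 m³ of water.
The Vineg ice shelf system is floating and already displaces its own weight of water, so its melt adds essentially nothing to sea level.
Total added water ≈ 5.628×10^9 m³ over 3.55×10^14 m² → Δh = 1.59×10^-5 m = 0.016 mm.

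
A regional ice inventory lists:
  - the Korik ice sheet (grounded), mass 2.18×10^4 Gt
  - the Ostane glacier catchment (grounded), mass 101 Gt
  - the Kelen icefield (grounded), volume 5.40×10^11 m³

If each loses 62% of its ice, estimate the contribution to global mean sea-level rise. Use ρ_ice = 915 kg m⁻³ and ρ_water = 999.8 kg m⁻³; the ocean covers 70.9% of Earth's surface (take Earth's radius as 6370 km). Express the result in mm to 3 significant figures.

Korik: 0.62 × 2.18×10^4 Gt = 1.352×10^16 kg; dividing by ρ_w = 999.8 kg m⁻³ gives 1.352×10^13 m³ of water.
Ostane: 0.62 × 101 Gt = 6.262×10^13 kg; dividing by ρ_w = 999.8 kg m⁻³ gives 6.263×10^10 m³ of water.
Kelen: 0.62 × 5.40×10^11 m³ × (915/999.8) = 3.064×10^11 m³ of water.
Total added water ≈ 1.389×10^13 m³ over 3.62×10^14 m² → Δh = 0.0384 m = 38.4 mm.

≈ 38.4 mm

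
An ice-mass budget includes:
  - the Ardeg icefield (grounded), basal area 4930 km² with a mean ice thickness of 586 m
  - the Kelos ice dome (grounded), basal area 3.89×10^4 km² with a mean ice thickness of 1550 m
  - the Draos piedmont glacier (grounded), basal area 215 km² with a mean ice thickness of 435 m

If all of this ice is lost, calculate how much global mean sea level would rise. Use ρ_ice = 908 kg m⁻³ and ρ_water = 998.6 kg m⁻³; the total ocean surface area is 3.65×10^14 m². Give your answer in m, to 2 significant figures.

Ardeg: ice volume = 4930 km² × 586 m = 2889 km³; 2889 × (908/998.6) = 2627 km³ of water.
Kelos: ice volume = 3.89×10^4 km² × 1550 m = 6.030×10^4 km³; 6.030×10^4 × (908/998.6) = 5.482×10^4 km³ of water.
Draos: ice volume = 215 km² × 435 m = 93.53 km³; 93.53 × (908/998.6) = 85.04 km³ of water.
Total added water ≈ 5.754×10^13 m³ over 3.65×10^14 m² → Δh = 0.158 m.

≈ 0.16 m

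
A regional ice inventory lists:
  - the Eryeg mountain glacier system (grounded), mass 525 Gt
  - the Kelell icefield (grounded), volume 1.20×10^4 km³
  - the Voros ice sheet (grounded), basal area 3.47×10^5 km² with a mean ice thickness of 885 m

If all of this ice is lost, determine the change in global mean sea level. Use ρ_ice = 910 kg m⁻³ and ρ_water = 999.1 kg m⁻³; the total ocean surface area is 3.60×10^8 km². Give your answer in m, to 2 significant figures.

Eryeg: 525 Gt = 5.250×10^14 kg; dividing by ρ_w = 999.1 kg m⁻³ gives 5.255×10^11 m³ of water.
Kelell: 1.20×10^4 km³ × (910/999.1) = 1.093×10^4 km³ of water.
Voros: ice volume = 3.47×10^5 km² × 885 m = 3.071×10^5 km³; 3.071×10^5 × (910/999.1) = 2.797×10^5 km³ of water.
Total added water ≈ 2.912×10^14 m³ over 3.60×10^14 m² → Δh = 0.809 m.

≈ 0.81 m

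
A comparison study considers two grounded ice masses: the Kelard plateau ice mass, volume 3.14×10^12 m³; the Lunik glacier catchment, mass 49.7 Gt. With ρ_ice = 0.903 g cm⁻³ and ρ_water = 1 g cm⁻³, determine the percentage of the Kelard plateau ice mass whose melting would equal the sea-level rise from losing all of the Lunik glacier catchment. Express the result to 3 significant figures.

Equal sea-level rise means equal mass of meltwater, i.e. equal mass of ice lost.
Ice mass of Lunik: 4.970×10^13 kg; ice mass of Kelard: 2.835×10^15 kg.
Fraction required = 4.970×10^13 / 2.835×10^15 = 0.0175 → 1.75 %.

≈ 1.75 %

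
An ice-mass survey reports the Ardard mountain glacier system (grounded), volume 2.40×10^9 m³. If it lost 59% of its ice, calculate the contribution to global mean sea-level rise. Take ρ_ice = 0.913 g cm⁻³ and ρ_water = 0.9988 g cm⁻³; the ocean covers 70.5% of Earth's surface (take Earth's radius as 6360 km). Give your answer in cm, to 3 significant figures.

≈ 3.61×10^-4 cm

Ardard: 0.59 × 2.40×10^9 m³ × (913/998.8) = 1.294×10^9 m³ of water.
Spread over 3.58×10^14 m² of ocean, Δh = 1.294×10^9 / 3.58×10^14 = 3.61×10^-6 m = 3.61×10^-4 cm.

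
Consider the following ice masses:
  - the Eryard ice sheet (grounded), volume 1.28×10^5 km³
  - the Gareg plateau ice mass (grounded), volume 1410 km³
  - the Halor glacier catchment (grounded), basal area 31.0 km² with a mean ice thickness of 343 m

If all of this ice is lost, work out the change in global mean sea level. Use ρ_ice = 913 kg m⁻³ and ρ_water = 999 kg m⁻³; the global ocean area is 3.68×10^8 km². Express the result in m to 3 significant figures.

≈ 0.321 m

Eryard: 1.28×10^5 km³ × (913/999) = 1.170×10^5 km³ of water.
Gareg: 1410 km³ × (913/999) = 1289 km³ of water.
Halor: ice volume = 31.0 km² × 343 m = 10.63 km³; 10.63 × (913/999) = 9.718 km³ of water.
Total added water ≈ 1.183×10^14 m³ over 3.68×10^14 m² → Δh = 0.321 m.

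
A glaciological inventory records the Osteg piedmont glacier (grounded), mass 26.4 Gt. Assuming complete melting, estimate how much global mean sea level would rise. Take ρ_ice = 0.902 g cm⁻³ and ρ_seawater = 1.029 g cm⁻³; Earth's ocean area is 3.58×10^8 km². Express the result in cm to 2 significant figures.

≈ 7.2×10^-3 cm

Osteg: 26.4 Gt = 2.640×10^13 kg; dividing by ρ_w = 1.029 g cm⁻³ = 1029 kg m⁻³ gives 2.566×10^10 m³ of water.
Spread over 3.58×10^14 m² of ocean, Δh = 2.566×10^10 / 3.58×10^14 = 7.17×10^-5 m = 7.2×10^-3 cm.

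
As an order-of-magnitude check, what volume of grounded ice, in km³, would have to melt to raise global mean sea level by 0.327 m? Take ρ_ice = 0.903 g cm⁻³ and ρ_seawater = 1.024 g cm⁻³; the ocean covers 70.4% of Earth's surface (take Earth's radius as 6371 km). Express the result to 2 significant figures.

Required water volume = Δh × A = 0.327 m × 3.59×10^14 m² = 1.174×10^14 m³ = 1.174×10^5 km³.
Ice volume = water volume × ρ_w/ρ_ice = 1.174×10^5 × 1024/903 = 1.3×10^5 km³.

≈ 1.3×10^5 km³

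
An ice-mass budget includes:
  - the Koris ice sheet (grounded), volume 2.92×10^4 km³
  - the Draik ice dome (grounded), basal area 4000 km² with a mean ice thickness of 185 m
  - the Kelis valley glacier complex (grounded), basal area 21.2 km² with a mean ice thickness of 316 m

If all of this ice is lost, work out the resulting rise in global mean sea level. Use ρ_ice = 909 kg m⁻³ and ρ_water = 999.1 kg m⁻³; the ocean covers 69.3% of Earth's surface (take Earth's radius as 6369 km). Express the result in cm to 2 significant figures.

Koris: 2.92×10^4 km³ × (909/999.1) = 2.657×10^4 km³ of water.
Draik: ice volume = 4000 km² × 185 m = 740.0 km³; 740.0 × (909/999.1) = 673.3 km³ of water.
Kelis: ice volume = 21.2 km² × 316 m = 6.699 km³; 6.699 × (909/999.1) = 6.095 km³ of water.
Total added water ≈ 2.725×10^13 m³ over 3.53×10^14 m² → Δh = 0.0771 m = 7.7 cm.

≈ 7.7 cm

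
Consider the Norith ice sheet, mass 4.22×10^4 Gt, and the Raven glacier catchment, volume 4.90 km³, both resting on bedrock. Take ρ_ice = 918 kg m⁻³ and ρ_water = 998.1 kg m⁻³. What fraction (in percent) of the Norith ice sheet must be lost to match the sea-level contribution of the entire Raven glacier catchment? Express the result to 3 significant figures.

≈ 0.0107 %

Equal sea-level rise means equal mass of meltwater, i.e. equal mass of ice lost.
Ice mass of Raven: 4.498×10^12 kg; ice mass of Norith: 4.220×10^16 kg.
Fraction required = 4.498×10^12 / 4.220×10^16 = 1.07×10^-4 → 0.0107 %.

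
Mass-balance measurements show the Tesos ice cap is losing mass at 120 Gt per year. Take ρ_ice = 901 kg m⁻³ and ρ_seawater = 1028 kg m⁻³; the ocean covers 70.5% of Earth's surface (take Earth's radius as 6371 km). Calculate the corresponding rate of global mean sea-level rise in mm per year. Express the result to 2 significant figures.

≈ 0.32 mm/yr

ρ_w = 1028 kg m⁻³. Annual water volume added = 120 Gt / ρ_w = 1.200×10^14 kg / 1028 kg m⁻³ = 1.167×10^11 m³.
Δh per year = 1.167×10^11 / 3.60×10^14 = 3.25×10^-4 m = 0.32 mm.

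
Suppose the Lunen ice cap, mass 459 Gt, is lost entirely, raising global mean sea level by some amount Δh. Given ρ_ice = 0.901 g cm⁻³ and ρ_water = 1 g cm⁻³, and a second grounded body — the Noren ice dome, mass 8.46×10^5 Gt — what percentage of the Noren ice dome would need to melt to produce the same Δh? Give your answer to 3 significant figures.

≈ 0.0543 %

Equal sea-level rise means equal mass of meltwater, i.e. equal mass of ice lost.
Ice mass of Lunen: 4.590×10^14 kg; ice mass of Noren: 8.460×10^17 kg.
Fraction required = 4.590×10^14 / 8.460×10^17 = 5.43×10^-4 → 0.0543 %.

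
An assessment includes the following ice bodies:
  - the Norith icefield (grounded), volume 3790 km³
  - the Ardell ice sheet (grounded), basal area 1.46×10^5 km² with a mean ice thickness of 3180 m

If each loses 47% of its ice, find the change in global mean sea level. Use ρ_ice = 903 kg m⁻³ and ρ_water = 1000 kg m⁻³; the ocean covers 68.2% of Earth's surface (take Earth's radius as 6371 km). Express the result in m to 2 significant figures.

Norith: 0.47 × 3790 km³ × (903/1000) = 1609 km³ of water.
Ardell: ice volume = 1.46×10^5 km² × 3180 m = 4.643×10^5 km³; 0.47 × 4.643×10^5 × (903/1000) = 1.970×10^5 km³ of water.
Total added water ≈ 1.987×10^14 m³ over 3.48×10^14 m² → Δh = 0.571 m.

≈ 0.57 m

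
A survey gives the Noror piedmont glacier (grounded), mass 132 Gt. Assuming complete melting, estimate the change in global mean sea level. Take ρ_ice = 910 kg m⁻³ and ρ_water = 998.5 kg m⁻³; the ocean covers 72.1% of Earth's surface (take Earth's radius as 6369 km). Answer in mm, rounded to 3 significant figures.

Noror: 132 Gt = 1.320×10^14 kg; dividing by ρ_w = 998.5 kg m⁻³ gives 1.322×10^11 m³ of water.
Spread over 3.68×10^14 m² of ocean, Δh = 1.322×10^11 / 3.68×10^14 = 3.60×10^-4 m = 0.360 mm.

≈ 0.360 mm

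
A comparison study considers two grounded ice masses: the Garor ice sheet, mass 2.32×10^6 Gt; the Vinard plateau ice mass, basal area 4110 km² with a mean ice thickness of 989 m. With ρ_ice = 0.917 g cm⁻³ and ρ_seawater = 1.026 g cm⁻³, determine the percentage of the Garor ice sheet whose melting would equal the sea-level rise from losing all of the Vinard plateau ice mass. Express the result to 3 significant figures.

≈ 0.161 %

Equal sea-level rise means equal mass of meltwater, i.e. equal mass of ice lost.
Ice mass of Vinard: 3.727×10^15 kg; ice mass of Garor: 2.320×10^18 kg.
Fraction required = 3.727×10^15 / 2.320×10^18 = 1.61×10^-3 → 0.161 %.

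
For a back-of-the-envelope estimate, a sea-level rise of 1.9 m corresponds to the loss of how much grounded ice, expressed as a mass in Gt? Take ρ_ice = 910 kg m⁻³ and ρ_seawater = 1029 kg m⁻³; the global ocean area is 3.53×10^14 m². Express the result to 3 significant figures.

≈ 6.90×10^5 Gt

Required water volume = Δh × A = 1.9 m × 3.53×10^14 m² = 6.707×10^14 m³.
ρ_w = 1029 kg m⁻³, so the mass of water = 6.707×10^14 m³ × 1029 kg m⁻³ = 6.902×10^17 kg = 6.90×10^5 Gt (and the same mass of ice, by conservation).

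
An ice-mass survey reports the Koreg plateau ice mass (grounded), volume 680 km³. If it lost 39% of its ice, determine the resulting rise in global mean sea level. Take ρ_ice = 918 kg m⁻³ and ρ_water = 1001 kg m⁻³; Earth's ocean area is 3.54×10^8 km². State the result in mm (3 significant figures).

≈ 0.687 mm

Koreg: 0.39 × 680 km³ × (918/1001) = 243.2 km³ of water.
Spread over 3.54×10^14 m² of ocean, Δh = 2.432×10^11 / 3.54×10^14 = 6.87×10^-4 m = 0.687 mm.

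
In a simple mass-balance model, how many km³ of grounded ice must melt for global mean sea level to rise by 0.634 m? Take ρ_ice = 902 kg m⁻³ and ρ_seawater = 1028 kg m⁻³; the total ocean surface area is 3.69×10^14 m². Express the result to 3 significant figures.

≈ 2.67×10^5 km³

Required water volume = Δh × A = 0.634 m × 3.69×10^14 m² = 2.339×10^14 m³ = 2.339×10^5 km³.
Ice volume = water volume × ρ_w/ρ_ice = 2.339×10^5 × 1028/902 = 2.67×10^5 km³.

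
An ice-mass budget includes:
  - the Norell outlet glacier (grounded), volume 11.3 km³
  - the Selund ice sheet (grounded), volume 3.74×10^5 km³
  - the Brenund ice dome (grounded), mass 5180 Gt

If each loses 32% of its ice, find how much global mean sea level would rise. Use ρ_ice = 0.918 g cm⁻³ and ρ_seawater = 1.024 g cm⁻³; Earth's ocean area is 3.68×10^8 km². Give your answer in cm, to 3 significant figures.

≈ 29.6 cm

Norell: 0.32 × 11.3 km³ × (918/1024) = 3.242 km³ of water.
Selund: 0.32 × 3.74×10^5 km³ × (918/1024) = 1.073×10^5 km³ of water.
Brenund: 0.32 × 5180 Gt = 1.658×10^15 kg; dividing by ρ_w = 1.024 g cm⁻³ = 1024 kg m⁻³ gives 1.619×10^12 m³ of water.
Total added water ≈ 1.089×10^14 m³ over 3.68×10^14 m² → Δh = 0.296 m = 29.6 cm.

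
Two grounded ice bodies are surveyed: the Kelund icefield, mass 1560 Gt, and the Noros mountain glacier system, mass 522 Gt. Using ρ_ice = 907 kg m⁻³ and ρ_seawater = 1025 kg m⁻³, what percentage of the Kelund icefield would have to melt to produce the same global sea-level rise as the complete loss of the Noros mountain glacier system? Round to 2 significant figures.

Equal sea-level rise means equal mass of meltwater, i.e. equal mass of ice lost.
Ice mass of Noros: 5.220×10^14 kg; ice mass of Kelund: 1.560×10^15 kg.
Fraction required = 5.220×10^14 / 1.560×10^15 = 0.335 → 33 %.

≈ 33 %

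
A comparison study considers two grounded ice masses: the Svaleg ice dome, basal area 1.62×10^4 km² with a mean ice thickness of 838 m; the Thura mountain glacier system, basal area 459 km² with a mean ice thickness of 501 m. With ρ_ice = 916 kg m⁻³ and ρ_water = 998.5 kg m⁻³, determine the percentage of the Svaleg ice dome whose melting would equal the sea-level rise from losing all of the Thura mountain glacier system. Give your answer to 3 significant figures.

Equal sea-level rise means equal mass of meltwater, i.e. equal mass of ice lost.
Ice mass of Thura: 2.106×10^14 kg; ice mass of Svaleg: 1.244×10^16 kg.
Fraction required = 2.106×10^14 / 1.244×10^16 = 0.0169 → 1.69 %.

≈ 1.69 %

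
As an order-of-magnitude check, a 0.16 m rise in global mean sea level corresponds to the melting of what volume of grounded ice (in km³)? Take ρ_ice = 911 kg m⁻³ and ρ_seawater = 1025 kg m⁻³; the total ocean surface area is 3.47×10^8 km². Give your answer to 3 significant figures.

Required water volume = Δh × A = 0.16 m × 3.47×10^14 m² = 5.552×10^13 m³ = 5.552×10^4 km³.
Ice volume = water volume × ρ_w/ρ_ice = 5.552×10^4 × 1025/911 = 6.25×10^4 km³.

≈ 6.25×10^4 km³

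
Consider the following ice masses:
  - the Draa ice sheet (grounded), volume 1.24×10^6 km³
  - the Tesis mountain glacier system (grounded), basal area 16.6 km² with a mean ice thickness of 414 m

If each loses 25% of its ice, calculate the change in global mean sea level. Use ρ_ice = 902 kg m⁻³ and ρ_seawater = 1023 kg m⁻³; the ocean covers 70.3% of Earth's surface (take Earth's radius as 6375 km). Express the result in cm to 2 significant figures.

≈ 76 cm

Draa: 0.25 × 1.24×10^6 km³ × (902/1023) = 2.733×10^5 km³ of water.
Tesis: ice volume = 16.6 km² × 414 m = 6.872 km³; 0.25 × 6.872 × (902/1023) = 1.515 km³ of water.
Total added water ≈ 2.733×10^14 m³ over 3.59×10^14 m² → Δh = 0.761 m = 76 cm.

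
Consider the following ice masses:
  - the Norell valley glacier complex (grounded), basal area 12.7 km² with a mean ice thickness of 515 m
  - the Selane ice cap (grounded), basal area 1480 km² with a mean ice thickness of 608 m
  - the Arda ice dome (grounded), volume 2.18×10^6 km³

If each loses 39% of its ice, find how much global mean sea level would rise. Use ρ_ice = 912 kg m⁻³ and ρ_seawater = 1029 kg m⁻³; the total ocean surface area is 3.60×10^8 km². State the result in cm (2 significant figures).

≈ 210 cm

Norell: ice volume = 12.7 km² × 515 m = 6.540 km³; 0.39 × 6.540 × (912/1029) = 2.261 km³ of water.
Selane: ice volume = 1480 km² × 608 m = 899.8 km³; 0.39 × 899.8 × (912/1029) = 311.0 km³ of water.
Arda: 0.39 × 2.18×10^6 km³ × (912/1029) = 7.535×10^5 km³ of water.
Total added water ≈ 7.538×10^14 m³ over 3.60×10^14 m² → Δh = 2.09 m = 210 cm.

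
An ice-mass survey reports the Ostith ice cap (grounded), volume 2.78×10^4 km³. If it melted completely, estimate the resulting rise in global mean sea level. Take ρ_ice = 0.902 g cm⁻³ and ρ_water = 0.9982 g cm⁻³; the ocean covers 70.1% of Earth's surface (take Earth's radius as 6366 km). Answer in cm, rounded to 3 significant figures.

≈ 7.04 cm

Ostith: 2.78×10^4 km³ × (902/998.2) = 2.512×10^4 km³ of water.
Spread over 3.57×10^14 m² of ocean, Δh = 2.512×10^13 / 3.57×10^14 = 0.0704 m = 7.04 cm.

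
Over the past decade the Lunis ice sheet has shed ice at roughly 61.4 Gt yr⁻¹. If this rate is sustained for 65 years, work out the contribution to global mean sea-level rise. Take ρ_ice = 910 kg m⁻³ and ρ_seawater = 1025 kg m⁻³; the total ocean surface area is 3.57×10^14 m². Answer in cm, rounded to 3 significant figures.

Total mass lost = 61.4 Gt/yr × 65 yr = 3991 Gt = 3.991×10^15 kg.
ρ_w = 1025 kg m⁻³, so water volume = 3.991×10^15 / 1025 = 3.894×10^12 m³.
Δh = 3.894×10^12 / 3.57×10^14 = 0.0109 m = 1.09 cm.

≈ 1.09 cm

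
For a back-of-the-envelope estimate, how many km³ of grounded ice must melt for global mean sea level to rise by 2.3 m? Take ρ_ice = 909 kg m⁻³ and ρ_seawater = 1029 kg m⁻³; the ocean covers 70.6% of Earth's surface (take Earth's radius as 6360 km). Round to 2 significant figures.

Required water volume = Δh × A = 2.3 m × 3.59×10^14 m² = 8.254×10^14 m³ = 8.254×10^5 km³.
Ice volume = water volume × ρ_w/ρ_ice = 8.254×10^5 × 1029/909 = 9.3×10^5 km³.

≈ 9.3×10^5 km³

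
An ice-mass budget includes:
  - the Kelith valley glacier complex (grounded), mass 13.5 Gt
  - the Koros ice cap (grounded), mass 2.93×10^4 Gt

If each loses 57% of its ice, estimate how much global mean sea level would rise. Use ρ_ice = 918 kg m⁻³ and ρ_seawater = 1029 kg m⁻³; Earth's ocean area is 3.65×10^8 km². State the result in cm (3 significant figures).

Kelith: 0.57 × 13.5 Gt = 7.695×10^12 kg; dividing by ρ_w = 1029 kg m⁻³ gives 7.478×10^9 m³ of water.
Koros: 0.57 × 2.93×10^4 Gt = 1.670×10^16 kg; dividing by ρ_w = 1029 kg m⁻³ gives 1.623×10^13 m³ of water.
Total added water ≈ 1.624×10^13 m³ over 3.65×10^14 m² → Δh = 0.0445 m = 4.45 cm.

≈ 4.45 cm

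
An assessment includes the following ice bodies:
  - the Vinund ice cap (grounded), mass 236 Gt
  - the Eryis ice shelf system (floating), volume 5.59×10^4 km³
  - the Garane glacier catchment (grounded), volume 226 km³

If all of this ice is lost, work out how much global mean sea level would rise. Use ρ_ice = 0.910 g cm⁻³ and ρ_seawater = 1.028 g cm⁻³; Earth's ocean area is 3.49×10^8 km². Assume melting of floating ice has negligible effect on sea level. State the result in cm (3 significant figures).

Vinund: 236 Gt = 2.360×10^14 kg; dividing by ρ_w = 1.028 g cm⁻³ = 1028 kg m⁻³ gives 2.296×10^11 m³ of water.
The Eryis ice shelf system is floating and already displaces its own weight of water, so its melt adds essentially nothing to sea level.
Garane: 226 km³ × (910/1028) = 200.1 km³ of water.
Total added water ≈ 4.296×10^11 m³ over 3.49×10^14 m² → Δh = 1.23×10^-3 m = 0.123 cm.

≈ 0.123 cm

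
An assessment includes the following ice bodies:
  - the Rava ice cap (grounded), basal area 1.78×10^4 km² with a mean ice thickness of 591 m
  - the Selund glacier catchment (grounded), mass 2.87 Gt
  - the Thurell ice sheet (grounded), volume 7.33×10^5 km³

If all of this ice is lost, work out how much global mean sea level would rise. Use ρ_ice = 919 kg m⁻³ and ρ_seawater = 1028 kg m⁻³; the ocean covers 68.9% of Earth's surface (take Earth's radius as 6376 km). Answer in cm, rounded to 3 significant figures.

Rava: ice volume = 1.78×10^4 km² × 591 m = 1.052×10^4 km³; 1.052×10^4 × (919/1028) = 9404 km³ of water.
Selund: 2.87 Gt = 2.870×10^12 kg; dividing by ρ_w = 1028 kg m⁻³ gives 2.792×10^9 m³ of water.
Thurell: 7.33×10^5 km³ × (919/1028) = 6.553×10^5 km³ of water.
Total added water ≈ 6.647×10^14 m³ over 3.52×10^14 m² → Δh = 1.89 m = 189 cm.

≈ 189 cm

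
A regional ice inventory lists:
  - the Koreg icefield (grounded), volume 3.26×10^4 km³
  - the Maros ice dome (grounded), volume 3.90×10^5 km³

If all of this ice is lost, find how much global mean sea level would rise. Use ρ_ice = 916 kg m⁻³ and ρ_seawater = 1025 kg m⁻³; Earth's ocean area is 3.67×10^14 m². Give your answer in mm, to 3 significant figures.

≈ 1030 mm

Koreg: 3.26×10^4 km³ × (916/1025) = 2.913×10^4 km³ of water.
Maros: 3.90×10^5 km³ × (916/1025) = 3.485×10^5 km³ of water.
Total added water ≈ 3.777×10^14 m³ over 3.67×10^14 m² → Δh = 1.03 m = 1030 mm.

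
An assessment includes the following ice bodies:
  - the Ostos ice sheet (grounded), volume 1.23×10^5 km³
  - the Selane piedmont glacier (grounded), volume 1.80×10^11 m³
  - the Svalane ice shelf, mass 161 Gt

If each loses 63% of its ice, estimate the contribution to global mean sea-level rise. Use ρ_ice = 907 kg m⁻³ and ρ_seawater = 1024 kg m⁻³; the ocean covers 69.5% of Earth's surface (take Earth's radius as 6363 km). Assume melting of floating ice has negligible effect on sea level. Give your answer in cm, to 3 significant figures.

≈ 19.4 cm

Ostos: 0.63 × 1.23×10^5 km³ × (907/1024) = 6.864×10^4 km³ of water.
Selane: 0.63 × 1.80×10^11 m³ × (907/1024) = 1.004×10^11 m³ of water.
The Svalane ice shelf is floating and already displaces its own weight of water, so its melt adds essentially nothing to sea level.
Total added water ≈ 6.874×10^13 m³ over 3.54×10^14 m² → Δh = 0.194 m = 19.4 cm.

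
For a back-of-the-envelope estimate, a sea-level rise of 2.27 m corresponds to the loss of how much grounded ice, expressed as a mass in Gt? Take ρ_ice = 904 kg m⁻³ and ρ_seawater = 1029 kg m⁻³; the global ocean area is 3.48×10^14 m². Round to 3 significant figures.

Required water volume = Δh × A = 2.27 m × 3.48×10^14 m² = 7.900×10^14 m³.
ρ_w = 1029 kg m⁻³, so the mass of water = 7.900×10^14 m³ × 1029 kg m⁻³ = 8.129×10^17 kg = 8.13×10^5 Gt (and the same mass of ice, by conservation).

≈ 8.13×10^5 Gt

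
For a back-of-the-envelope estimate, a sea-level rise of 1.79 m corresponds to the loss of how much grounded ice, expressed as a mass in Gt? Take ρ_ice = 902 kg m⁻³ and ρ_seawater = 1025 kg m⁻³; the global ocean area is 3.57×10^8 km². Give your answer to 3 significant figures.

Required water volume = Δh × A = 1.79 m × 3.57×10^14 m² = 6.390×10^14 m³.
ρ_w = 1025 kg m⁻³, so the mass of water = 6.390×10^14 m³ × 1025 kg m⁻³ = 6.550×10^17 kg = 6.55×10^5 Gt (and the same mass of ice, by conservation).

≈ 6.55×10^5 Gt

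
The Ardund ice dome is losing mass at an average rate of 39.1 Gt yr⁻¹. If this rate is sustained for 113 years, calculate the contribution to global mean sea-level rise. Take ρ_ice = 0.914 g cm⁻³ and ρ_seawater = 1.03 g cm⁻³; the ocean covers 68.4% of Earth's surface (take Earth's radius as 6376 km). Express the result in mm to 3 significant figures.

≈ 12.3 mm

Total mass lost = 39.1 Gt/yr × 113 yr = 4418 Gt = 4.418×10^15 kg.
ρ_w = 1.03 g cm⁻³ = 1030 kg m⁻³, so water volume = 4.418×10^15 / 1030 = 4.290×10^12 m³.
Δh = 4.290×10^12 / 3.49×10^14 = 0.0123 m = 12.3 mm.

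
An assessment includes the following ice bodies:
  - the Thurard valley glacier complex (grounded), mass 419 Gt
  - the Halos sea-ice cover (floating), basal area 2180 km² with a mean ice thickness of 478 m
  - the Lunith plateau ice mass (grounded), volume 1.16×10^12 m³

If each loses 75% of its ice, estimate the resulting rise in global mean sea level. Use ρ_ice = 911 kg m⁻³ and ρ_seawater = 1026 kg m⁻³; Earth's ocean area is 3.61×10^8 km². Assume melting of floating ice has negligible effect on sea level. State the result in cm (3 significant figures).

≈ 0.299 cm

Thurard: 0.75 × 419 Gt = 3.142×10^14 kg; dividing by ρ_w = 1026 kg m⁻³ gives 3.063×10^11 m³ of water.
The Halos sea-ice cover is floating and already displaces its own weight of water, so its melt adds essentially nothing to sea level.
Lunith: 0.75 × 1.16×10^12 m³ × (911/1026) = 7.725×10^11 m³ of water.
Total added water ≈ 1.079×10^12 m³ over 3.61×10^14 m² → Δh = 2.99×10^-3 m = 0.299 cm.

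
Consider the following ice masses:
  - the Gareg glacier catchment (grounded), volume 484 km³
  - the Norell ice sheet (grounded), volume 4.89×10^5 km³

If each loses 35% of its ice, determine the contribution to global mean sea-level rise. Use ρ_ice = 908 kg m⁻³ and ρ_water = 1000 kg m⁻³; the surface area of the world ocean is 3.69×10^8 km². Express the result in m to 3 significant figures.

≈ 0.422 m

Gareg: 0.35 × 484 km³ × (908/1000) = 153.8 km³ of water.
Norell: 0.35 × 4.89×10^5 km³ × (908/1000) = 1.554×10^5 km³ of water.
Total added water ≈ 1.556×10^14 m³ over 3.69×10^14 m² → Δh = 0.422 m.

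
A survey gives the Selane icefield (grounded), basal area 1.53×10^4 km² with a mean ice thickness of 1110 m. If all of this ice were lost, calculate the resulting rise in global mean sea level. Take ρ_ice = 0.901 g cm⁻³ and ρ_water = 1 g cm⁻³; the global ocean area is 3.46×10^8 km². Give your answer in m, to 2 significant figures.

Selane: ice volume = 1.53×10^4 km² × 1110 m = 1.698×10^4 km³; 1.698×10^4 × (901/1000) = 1.530×10^4 km³ of water.
Spread over 3.46×10^14 m² of ocean, Δh = 1.530×10^13 / 3.46×10^14 = 0.0442 m.

≈ 0.044 m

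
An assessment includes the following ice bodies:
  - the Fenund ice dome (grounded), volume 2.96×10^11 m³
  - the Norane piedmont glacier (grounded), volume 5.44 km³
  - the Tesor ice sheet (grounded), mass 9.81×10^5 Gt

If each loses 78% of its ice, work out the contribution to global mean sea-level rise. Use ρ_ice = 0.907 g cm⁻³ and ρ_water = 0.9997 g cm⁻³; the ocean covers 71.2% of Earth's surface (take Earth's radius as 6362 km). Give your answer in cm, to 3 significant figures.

≈ 211 cm

Fenund: 0.78 × 2.96×10^11 m³ × (907/999.7) = 2.095×10^11 m³ of water.
Norane: 0.78 × 5.44 km³ × (907/999.7) = 3.850 km³ of water.
Tesor: 0.78 × 9.81×10^5 Gt = 7.652×10^17 kg; dividing by ρ_w = 0.9997 g cm⁻³ = 999.7 kg m⁻³ gives 7.654×10^14 m³ of water.
Total added water ≈ 7.656×10^14 m³ over 3.62×10^14 m² → Δh = 2.11 m = 211 cm.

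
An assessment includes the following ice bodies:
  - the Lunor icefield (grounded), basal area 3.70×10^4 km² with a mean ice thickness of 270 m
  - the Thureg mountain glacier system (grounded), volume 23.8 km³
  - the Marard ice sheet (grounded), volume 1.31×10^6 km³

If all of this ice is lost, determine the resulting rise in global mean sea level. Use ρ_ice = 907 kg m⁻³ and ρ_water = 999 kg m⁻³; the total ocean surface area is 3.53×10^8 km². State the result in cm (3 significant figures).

≈ 340 cm

Lunor: ice volume = 3.70×10^4 km² × 270 m = 9990 km³; 9990 × (907/999) = 9070 km³ of water.
Thureg: 23.8 km³ × (907/999) = 21.61 km³ of water.
Marard: 1.31×10^6 km³ × (907/999) = 1.189×10^6 km³ of water.
Total added water ≈ 1.198×10^15 m³ over 3.53×10^14 m² → Δh = 3.40 m = 340 cm.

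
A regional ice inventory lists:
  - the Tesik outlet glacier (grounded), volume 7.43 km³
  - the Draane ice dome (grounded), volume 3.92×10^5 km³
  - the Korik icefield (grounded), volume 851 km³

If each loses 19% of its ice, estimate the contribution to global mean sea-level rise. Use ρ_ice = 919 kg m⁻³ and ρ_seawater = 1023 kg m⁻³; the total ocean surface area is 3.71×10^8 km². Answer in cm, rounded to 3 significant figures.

≈ 18.1 cm

Tesik: 0.19 × 7.43 km³ × (919/1023) = 1.268 km³ of water.
Draane: 0.19 × 3.92×10^5 km³ × (919/1023) = 6.691×10^4 km³ of water.
Korik: 0.19 × 851 km³ × (919/1023) = 145.3 km³ of water.
Total added water ≈ 6.705×10^13 m³ over 3.71×10^14 m² → Δh = 0.181 m = 18.1 cm.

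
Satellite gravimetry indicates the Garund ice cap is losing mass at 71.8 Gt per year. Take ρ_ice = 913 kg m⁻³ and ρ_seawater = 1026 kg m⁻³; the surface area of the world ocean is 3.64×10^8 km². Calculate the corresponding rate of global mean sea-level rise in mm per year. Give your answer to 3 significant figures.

ρ_w = 1026 kg m⁻³. Annual water volume added = 71.8 Gt / ρ_w = 7.180×10^13 kg / 1026 kg m⁻³ = 6.998×10^10 m³.
Δh per year = 6.998×10^10 / 3.64×10^14 = 1.92×10^-4 m = 0.192 mm.

≈ 0.192 mm/yr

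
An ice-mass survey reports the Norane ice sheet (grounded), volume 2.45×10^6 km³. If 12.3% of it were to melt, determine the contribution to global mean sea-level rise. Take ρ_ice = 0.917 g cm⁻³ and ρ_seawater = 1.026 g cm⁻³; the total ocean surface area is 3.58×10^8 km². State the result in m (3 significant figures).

Norane: 0.123 × 2.45×10^6 km³ × (917/1026) = 2.693×10^5 km³ of water.
Spread over 3.58×10^14 m² of ocean, Δh = 2.693×10^14 / 3.58×10^14 = 0.752 m.

≈ 0.752 m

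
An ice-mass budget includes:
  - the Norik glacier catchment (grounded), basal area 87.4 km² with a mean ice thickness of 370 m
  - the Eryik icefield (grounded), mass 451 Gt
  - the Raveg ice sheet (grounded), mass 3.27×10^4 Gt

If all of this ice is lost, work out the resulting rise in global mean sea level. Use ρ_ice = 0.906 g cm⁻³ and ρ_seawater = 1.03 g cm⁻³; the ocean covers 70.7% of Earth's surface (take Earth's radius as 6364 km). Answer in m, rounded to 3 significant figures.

≈ 0.0895 m

Norik: ice volume = 87.4 km² × 370 m = 32.34 km³; 32.34 × (906/1030) = 28.44 km³ of water.
Eryik: 451 Gt = 4.510×10^14 kg; dividing by ρ_w = 1.03 g cm⁻³ = 1030 kg m⁻³ gives 4.379×10^11 m³ of water.
Raveg: 3.27×10^4 Gt = 3.270×10^16 kg; dividing by ρ_w = 1030 kg m⁻³ gives 3.175×10^13 m³ of water.
Total added water ≈ 3.221×10^13 m³ over 3.60×10^14 m² → Δh = 0.0895 m.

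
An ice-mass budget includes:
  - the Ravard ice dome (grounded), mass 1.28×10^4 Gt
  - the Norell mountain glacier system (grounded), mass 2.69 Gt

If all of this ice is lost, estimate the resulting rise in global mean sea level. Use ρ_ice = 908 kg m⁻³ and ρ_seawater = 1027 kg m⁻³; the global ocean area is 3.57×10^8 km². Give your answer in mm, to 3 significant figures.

Ravard: 1.28×10^4 Gt = 1.280×10^16 kg; dividing by ρ_w = 1027 kg m⁻³ gives 1.246×10^13 m³ of water.
Norell: 2.69 Gt = 2.690×10^12 kg; dividing by ρ_w = 1027 kg m⁻³ gives 2.619×10^9 m³ of water.
Total added water ≈ 1.247×10^13 m³ over 3.57×10^14 m² → Δh = 0.0349 m = 34.9 mm.

≈ 34.9 mm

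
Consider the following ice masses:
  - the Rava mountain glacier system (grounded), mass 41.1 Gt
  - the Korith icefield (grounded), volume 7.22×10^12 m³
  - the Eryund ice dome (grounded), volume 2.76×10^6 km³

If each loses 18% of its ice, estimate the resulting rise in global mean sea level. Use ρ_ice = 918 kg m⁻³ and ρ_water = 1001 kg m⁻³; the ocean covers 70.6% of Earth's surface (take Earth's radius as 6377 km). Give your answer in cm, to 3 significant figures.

Rava: 0.18 × 41.1 Gt = 7.398×10^12 kg; dividing by ρ_w = 1001 kg m⁻³ gives 7.391×10^9 m³ of water.
Korith: 0.18 × 7.22×10^12 m³ × (918/1001) = 1.192×10^12 m³ of water.
Eryund: 0.18 × 2.76×10^6 km³ × (918/1001) = 4.556×10^5 km³ of water.
Total added water ≈ 4.568×10^14 m³ over 3.61×10^14 m² → Δh = 1.27 m = 127 cm.

≈ 127 cm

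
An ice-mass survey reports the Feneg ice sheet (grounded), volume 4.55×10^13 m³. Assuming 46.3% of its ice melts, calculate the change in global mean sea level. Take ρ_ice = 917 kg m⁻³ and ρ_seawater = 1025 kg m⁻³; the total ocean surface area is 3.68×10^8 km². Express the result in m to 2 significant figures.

Feneg: 0.463 × 4.55×10^13 m³ × (917/1025) = 1.885×10^13 m³ of water.
Spread over 3.68×10^14 m² of ocean, Δh = 1.885×10^13 / 3.68×10^14 = 0.0512 m.

≈ 0.051 m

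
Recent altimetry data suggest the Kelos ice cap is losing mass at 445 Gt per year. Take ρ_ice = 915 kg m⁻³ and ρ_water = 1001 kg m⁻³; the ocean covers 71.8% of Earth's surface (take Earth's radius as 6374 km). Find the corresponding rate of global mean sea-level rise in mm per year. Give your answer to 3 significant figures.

≈ 1.21 mm/yr

ρ_w = 1001 kg m⁻³. Annual water volume added = 445 Gt / ρ_w = 4.450×10^14 kg / 1001 kg m⁻³ = 4.446×10^11 m³.
Δh per year = 4.446×10^11 / 3.67×10^14 = 1.21×10^-3 m = 1.21 mm.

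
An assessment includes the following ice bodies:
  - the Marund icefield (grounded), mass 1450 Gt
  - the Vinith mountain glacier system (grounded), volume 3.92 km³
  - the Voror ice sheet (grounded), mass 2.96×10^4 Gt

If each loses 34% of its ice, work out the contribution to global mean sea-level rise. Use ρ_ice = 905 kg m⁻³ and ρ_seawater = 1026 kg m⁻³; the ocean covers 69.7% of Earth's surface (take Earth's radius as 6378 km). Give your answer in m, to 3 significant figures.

≈ 0.0289 m

Marund: 0.34 × 1450 Gt = 4.930×10^14 kg; dividing by ρ_w = 1026 kg m⁻³ gives 4.805×10^11 m³ of water.
Vinith: 0.34 × 3.92 km³ × (905/1026) = 1.176 km³ of water.
Voror: 0.34 × 2.96×10^4 Gt = 1.006×10^16 kg; dividing by ρ_w = 1026 kg m⁻³ gives 9.809×10^12 m³ of water.
Total added water ≈ 1.029×10^13 m³ over 3.56×10^14 m² → Δh = 0.0289 m.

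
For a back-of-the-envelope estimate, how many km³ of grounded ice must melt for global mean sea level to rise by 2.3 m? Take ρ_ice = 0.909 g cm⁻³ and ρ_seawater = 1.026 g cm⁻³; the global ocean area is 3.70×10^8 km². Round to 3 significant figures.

≈ 9.61×10^5 km³

Required water volume = Δh × A = 2.3 m × 3.70×10^14 m² = 8.510×10^14 m³ = 8.510×10^5 km³.
Ice volume = water volume × ρ_w/ρ_ice = 8.510×10^5 × 1026/909 = 9.61×10^5 km³.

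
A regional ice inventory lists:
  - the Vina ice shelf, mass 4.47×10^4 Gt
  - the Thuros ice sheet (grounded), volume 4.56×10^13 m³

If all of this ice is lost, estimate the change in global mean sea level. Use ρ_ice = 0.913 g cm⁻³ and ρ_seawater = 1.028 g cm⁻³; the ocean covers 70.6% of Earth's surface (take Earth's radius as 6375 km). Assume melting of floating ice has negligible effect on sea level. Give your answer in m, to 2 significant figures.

The Vina ice shelf is floating and already displaces its own weight of water, so its melt adds essentially nothing to sea level.
Thuros: 4.56×10^13 m³ × (913/1028) = 4.050×10^13 m³ of water.
Total added water ≈ 4.050×10^13 m³ over 3.61×10^14 m² → Δh = 0.112 m.

≈ 0.11 m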